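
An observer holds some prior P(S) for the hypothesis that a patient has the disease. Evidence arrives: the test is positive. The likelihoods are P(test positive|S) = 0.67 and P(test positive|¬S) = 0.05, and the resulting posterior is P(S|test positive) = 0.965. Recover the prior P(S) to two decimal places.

Bayes' rule in odds form gives O(S|E) = O(S)·[P(E|S)/P(E|¬S)], hence O(S) = O(S|E)/LR.
Posterior odds = 0.965/(1−0.965) = 27.5714. LR = 0.67/0.05 = 13.4000.
Prior odds = 27.5714/13.4000 = 2.0576, so P(S) = 2.0576/(1+2.0576) ≈ 0.67.

P(S) = 0.67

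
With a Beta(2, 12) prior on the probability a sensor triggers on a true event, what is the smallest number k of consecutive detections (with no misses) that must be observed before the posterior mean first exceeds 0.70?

After k detections and 0 misses the posterior is Beta(2+k, 12), with mean (2+k)/(2+12+k).
Set (2+k)/(14+k) > 0.70 and solve: k > (0.70·14 − 2)/(1 − 0.70) = 26.000.
The smallest integer exceeding 26.000 is 27, and checking k=27: (29)/(41) = 0.7073 > 0.70.

k = 27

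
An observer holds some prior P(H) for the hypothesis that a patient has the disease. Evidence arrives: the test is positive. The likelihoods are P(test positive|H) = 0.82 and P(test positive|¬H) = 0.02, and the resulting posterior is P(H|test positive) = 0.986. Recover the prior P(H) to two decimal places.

P(H) = 0.63

Bayes' rule in odds form gives O(H|E) = O(H)·[P(E|H)/P(E|¬H)], hence O(H) = O(H|E)/LR.
Posterior odds = 0.986/(1−0.986) = 70.4286. LR = 0.82/0.02 = 41.0000.
Prior odds = 70.4286/41.0000 = 1.7178, so P(H) = 1.7178/(1+1.7178) ≈ 0.63.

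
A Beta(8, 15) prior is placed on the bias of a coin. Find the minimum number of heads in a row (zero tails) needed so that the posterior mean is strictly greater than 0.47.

k = 6

After k heads and 0 tails the posterior is Beta(8+k, 15), with mean (8+k)/(8+15+k).
Set (8+k)/(23+k) > 0.47 and solve: k > (0.47·23 − 8)/(1 − 0.47) = 5.302.
The smallest integer exceeding 5.302 is 6.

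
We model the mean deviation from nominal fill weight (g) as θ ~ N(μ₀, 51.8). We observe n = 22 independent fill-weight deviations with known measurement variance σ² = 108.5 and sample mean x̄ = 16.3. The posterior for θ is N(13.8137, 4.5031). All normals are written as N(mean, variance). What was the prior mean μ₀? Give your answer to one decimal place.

μ₀ = -12.3

The posterior mean is a precision-weighted average: μ_n = (τ₀μ₀ + τ_data·x̄)/(τ₀+τ_data), with τ₀=1/σ₀² and τ_data=n/σ².
Here τ₀ = 1/51.8 = 0.019305 and τ_data = 22/108.5 = 0.202765, so τ_n = 0.222070.
Rearranging for μ₀: μ₀ = (μ_n·τ_n − τ_data·x̄)/τ₀ = (13.8137·0.222070 − 0.202765·16.3) / 0.019305 = -0.237461/0.019305 ≈ -12.3.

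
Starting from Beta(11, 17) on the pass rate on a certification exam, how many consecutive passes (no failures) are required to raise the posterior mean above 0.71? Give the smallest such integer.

After k passes and 0 failures the posterior is Beta(11+k, 17), with mean (11+k)/(11+17+k).
Set (11+k)/(28+k) > 0.71 and solve: k > (0.71·28 − 11)/(1 − 0.71) = 30.621.
The smallest integer exceeding 30.621 is 31, and checking k=31: (42)/(59) = 0.7119 > 0.71.

k = 31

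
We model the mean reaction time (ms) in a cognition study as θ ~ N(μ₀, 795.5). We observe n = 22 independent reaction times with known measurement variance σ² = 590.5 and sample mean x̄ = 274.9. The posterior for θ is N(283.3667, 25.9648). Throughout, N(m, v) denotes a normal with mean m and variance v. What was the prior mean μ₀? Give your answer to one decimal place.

With known observation variance, the Normal–Normal posterior has precision τ_n = τ₀ + n/σ² and mean μ_n = (τ₀μ₀ + (n/σ²)x̄)/τ_n.
Here τ₀ = 1/795.5 = 0.001257 and τ_data = 22/590.5 = 0.037257, so τ_n = 0.038514.
Rearranging for μ₀: μ₀ = (μ_n·τ_n − τ_data·x̄)/τ₀ = (283.3667·0.038514 − 0.037257·274.9) / 0.001257 = 0.671636/0.001257 ≈ 534.3.

μ₀ = 534.3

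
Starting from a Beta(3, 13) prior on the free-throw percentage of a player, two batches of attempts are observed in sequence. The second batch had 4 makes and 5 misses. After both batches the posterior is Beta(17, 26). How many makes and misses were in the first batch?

Sequential conjugate updates are equivalent to a single update on the pooled data, so total successes = posterior α − prior α and total failures = posterior β − prior β.
Total across both batches: 17−3=14 makes, 26−13=13 misses.
Subtract the second batch: 14−4=10 makes and 13−5=8 misses.

10 makes and 8 misses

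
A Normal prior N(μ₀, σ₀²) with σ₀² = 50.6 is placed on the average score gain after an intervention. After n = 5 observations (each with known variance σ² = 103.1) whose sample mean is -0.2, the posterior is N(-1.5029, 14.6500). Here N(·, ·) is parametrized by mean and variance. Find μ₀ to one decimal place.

The posterior mean is a precision-weighted average: μ_n = (τ₀μ₀ + τ_data·x̄)/(τ₀+τ_data), with τ₀=1/σ₀² and τ_data=n/σ².
Here τ₀ = 1/50.6 = 0.019763 and τ_data = 5/103.1 = 0.048497, so τ_n = 0.068260.
Rearranging for μ₀: μ₀ = (μ_n·τ_n − τ_data·x̄)/τ₀ = (-1.5029·0.068260 − 0.048497·-0.2) / 0.019763 = -0.092889/0.019763 ≈ -4.7.

μ₀ = -4.7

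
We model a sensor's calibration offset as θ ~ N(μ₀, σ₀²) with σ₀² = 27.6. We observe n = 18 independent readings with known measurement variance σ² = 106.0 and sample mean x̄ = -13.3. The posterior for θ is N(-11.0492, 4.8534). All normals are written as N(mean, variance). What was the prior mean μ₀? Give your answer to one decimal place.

μ₀ = -0.5

With known observation variance, the Normal–Normal posterior has precision τ_n = τ₀ + n/σ² and mean μ_n = (τ₀μ₀ + (n/σ²)x̄)/τ_n.
Here τ₀ = 1/27.6 = 0.036232 and τ_data = 18/106.0 = 0.169811, so τ_n = 0.206043.
Rearranging for μ₀: μ₀ = (μ_n·τ_n − τ_data·x̄)/τ₀ = (-11.0492·0.206043 − 0.169811·-13.3) / 0.036232 = -0.018124/0.036232 ≈ -0.5.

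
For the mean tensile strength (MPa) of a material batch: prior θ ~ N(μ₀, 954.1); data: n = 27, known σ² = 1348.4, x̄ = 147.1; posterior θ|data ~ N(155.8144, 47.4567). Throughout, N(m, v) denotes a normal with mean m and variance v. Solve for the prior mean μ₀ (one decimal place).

μ₀ = 322.3

With known observation variance, the Normal–Normal posterior has precision τ_n = τ₀ + n/σ² and mean μ_n = (τ₀μ₀ + (n/σ²)x̄)/τ_n.
Here τ₀ = 1/954.1 = 0.001048 and τ_data = 27/1348.4 = 0.020024, so τ_n = 0.021072.
Rearranging for μ₀: μ₀ = (μ_n·τ_n − τ_data·x̄)/τ₀ = (155.8144·0.021072 − 0.020024·147.1) / 0.001048 = 0.337791/0.001048 ≈ 322.3.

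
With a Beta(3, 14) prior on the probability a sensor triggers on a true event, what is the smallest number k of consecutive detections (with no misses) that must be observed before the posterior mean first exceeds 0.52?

k = 13

After k detections and 0 misses the posterior is Beta(3+k, 14), with mean (3+k)/(3+14+k).
Set (3+k)/(17+k) > 0.52 and solve: k > (0.52·17 − 3)/(1 − 0.52) = 12.167.
The smallest integer exceeding 12.167 is 13.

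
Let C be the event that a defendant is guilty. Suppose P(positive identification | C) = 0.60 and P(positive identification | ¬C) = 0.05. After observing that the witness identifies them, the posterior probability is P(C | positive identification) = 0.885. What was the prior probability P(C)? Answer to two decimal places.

P(C) = 0.39

In odds form, posterior odds = prior odds × likelihood ratio, so prior odds = posterior odds ÷ LR.
Posterior odds = 0.885/(1−0.885) = 7.6957. LR = 0.60/0.05 = 12.0000.
Prior odds = 7.6957/12.0000 = 0.6413, so P(C) = 0.6413/(1+0.6413) ≈ 0.39.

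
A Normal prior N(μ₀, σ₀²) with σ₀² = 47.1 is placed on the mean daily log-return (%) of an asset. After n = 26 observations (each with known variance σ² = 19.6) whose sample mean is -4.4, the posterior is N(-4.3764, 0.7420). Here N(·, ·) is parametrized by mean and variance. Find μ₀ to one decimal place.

μ₀ = -2.9

The posterior mean is a precision-weighted average: μ_n = (τ₀μ₀ + τ_data·x̄)/(τ₀+τ_data), with τ₀=1/σ₀² and τ_data=n/σ².
Here τ₀ = 1/47.1 = 0.021231 and τ_data = 26/19.6 = 1.326531, so τ_n = 1.347762.
Rearranging for μ₀: μ₀ = (μ_n·τ_n − τ_data·x̄)/τ₀ = (-4.3764·1.347762 − 1.326531·-4.4) / 0.021231 = -0.061609/0.021231 ≈ -2.9.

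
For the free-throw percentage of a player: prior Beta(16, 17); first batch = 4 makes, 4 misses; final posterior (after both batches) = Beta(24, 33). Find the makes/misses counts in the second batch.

Because Beta–binomial updating is additive in the counts, the combined data contributed (α_post−α_prior, β_post−β_prior) successes and failures.
Total across both batches: 24−16=8 makes, 33−17=16 misses.
Subtract the first batch: 8−4=4 makes and 16−4=12 misses.

4 makes and 12 misses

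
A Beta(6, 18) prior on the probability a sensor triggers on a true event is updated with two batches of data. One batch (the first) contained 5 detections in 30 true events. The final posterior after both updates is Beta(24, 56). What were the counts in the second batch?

Sequential conjugate updates are equivalent to a single update on the pooled data, so total successes = posterior α − prior α and total failures = posterior β − prior β.
Total across both batches: 24−6=18 detections, 56−18=38 misses.
Subtract the first batch: 18−5=13 detections and 38−25=13 misses.

13 detections and 13 misses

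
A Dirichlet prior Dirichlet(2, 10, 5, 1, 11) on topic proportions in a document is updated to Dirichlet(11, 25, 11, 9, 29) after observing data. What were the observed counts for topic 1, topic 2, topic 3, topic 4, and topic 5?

counts (9, 15, 6, 8, 18)

For a Dirichlet(α) prior with multinomial counts c, the posterior is Dirichlet(α + c) componentwise.
Counts are posterior − prior componentwise: 11−2=9, 25−10=15, 11−5=6, 9−1=8, 29−11=18.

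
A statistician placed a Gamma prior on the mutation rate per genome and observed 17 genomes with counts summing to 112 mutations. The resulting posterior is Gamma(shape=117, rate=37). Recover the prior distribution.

Gamma(shape=5, rate=20)

Gamma–Poisson conjugacy: posterior shape = α + Σxᵢ, posterior rate = β + n.
So α = 117 − 112 = 5 and β = 37 − 17 = 20.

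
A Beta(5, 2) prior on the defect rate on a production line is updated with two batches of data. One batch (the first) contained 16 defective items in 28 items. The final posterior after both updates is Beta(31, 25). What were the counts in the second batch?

10 defective items and 11 good items

Sequential conjugate updates are equivalent to a single update on the pooled data, so total successes = posterior α − prior α and total failures = posterior β − prior β.
Total across both batches: 31−5=26 defective items, 25−2=23 good items.
Subtract the first batch: 26−16=10 defective items and 23−12=11 good items.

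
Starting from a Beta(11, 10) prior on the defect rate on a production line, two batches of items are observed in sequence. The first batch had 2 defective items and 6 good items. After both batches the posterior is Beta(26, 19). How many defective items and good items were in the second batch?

13 defective items and 3 good items

Sequential conjugate updates are equivalent to a single update on the pooled data, so total successes = posterior α − prior α and total failures = posterior β − prior β.
Total across both batches: 26−11=15 defective items, 19−10=9 good items.
Subtract the first batch: 15−2=13 defective items and 9−6=3 good items.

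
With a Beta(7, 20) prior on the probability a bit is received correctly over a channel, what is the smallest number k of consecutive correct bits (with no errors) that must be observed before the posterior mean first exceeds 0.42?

After k correct bits and 0 errors the posterior is Beta(7+k, 20), with mean (7+k)/(7+20+k).
Set (7+k)/(27+k) > 0.42 and solve: k > (0.42·27 − 7)/(1 − 0.42) = 7.483.
The smallest integer exceeding 7.483 is 8.

k = 8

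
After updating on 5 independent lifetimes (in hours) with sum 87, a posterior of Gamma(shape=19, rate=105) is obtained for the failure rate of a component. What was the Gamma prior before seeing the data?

Gamma(shape=14, rate=18)

Gamma–exponential conjugacy: posterior shape = α + n, posterior rate = β + Σtᵢ.
So α = 19 − 5 = 14 and β = 105 − 87 = 18.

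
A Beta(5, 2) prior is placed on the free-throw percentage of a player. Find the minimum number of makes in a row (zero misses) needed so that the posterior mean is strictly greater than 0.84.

After k makes and 0 misses the posterior is Beta(5+k, 2), with mean (5+k)/(5+2+k).
Set (5+k)/(7+k) > 0.84 and solve: k > (0.84·7 − 5)/(1 − 0.84) = 5.500.
The smallest integer exceeding 5.500 is 6.

k = 6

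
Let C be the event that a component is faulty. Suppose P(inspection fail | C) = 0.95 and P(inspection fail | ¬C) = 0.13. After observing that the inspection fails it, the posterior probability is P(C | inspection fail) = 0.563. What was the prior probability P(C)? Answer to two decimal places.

P(C) = 0.15

In odds form, posterior odds = prior odds × likelihood ratio, so prior odds = posterior odds ÷ LR.
Posterior odds = 0.563/(1−0.563) = 1.2883. LR = 0.95/0.13 = 7.3077.
Prior odds = 1.2883/7.3077 = 0.1763, so P(C) = 0.1763/(1+0.1763) ≈ 0.15.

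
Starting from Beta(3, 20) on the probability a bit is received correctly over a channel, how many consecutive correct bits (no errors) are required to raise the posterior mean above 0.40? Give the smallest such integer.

k = 11

After k correct bits and 0 errors the posterior is Beta(3+k, 20), with mean (3+k)/(3+20+k).
Set (3+k)/(23+k) > 0.40 and solve: k > (0.40·23 − 3)/(1 − 0.40) = 10.333.
The smallest integer exceeding 10.333 is 11.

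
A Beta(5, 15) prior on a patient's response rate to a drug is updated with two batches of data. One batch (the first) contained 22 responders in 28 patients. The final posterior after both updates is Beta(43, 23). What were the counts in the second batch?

Because Beta–binomial updating is additive in the counts, the combined data contributed (α_post−α_prior, β_post−β_prior) successes and failures.
Total across both batches: 43−5=38 responders, 23−15=8 non-responders.
Subtract the first batch: 38−22=16 responders and 8−6=2 non-responders.

16 responders and 2 non-responders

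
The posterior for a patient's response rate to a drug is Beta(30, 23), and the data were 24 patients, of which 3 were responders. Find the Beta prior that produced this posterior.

Beta(27, 2)

Under Beta–binomial conjugacy the posterior parameters are (a+s, b+f).
So a = 30 − 3 = 27 and b = 23 − 21 = 2.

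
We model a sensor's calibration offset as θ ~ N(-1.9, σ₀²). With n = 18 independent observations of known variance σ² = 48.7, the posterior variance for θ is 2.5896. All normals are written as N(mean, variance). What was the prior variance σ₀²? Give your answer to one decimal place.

σ₀² = 60.4

For the Normal–Normal model with known σ², precisions add: τ_n = τ₀ + n/σ².
So 1/σ₀² = 1/2.5896 − 18/48.7 = 0.386160 − 0.369610 = 0.016550.
Hence σ₀² = 1/0.016550 ≈ 60.4.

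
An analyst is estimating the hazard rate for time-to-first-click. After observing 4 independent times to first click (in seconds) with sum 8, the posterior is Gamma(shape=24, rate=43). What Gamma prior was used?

Gamma(shape=20, rate=35)

For an exponential likelihood with a Gamma(α, β) prior on the rate, n observations with total T give posterior Gamma(α+n, β+T).
So α = 24 − 4 = 20 and β = 43 − 8 = 35.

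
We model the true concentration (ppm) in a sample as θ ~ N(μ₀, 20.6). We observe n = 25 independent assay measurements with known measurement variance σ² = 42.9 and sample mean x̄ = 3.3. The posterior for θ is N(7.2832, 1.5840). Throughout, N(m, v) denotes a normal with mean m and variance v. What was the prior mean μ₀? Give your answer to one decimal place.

With known observation variance, the Normal–Normal posterior has precision τ_n = τ₀ + n/σ² and mean μ_n = (τ₀μ₀ + (n/σ²)x̄)/τ_n.
Here τ₀ = 1/20.6 = 0.048544 and τ_data = 25/42.9 = 0.582751, so τ_n = 0.631295.
Rearranging for μ₀: μ₀ = (μ_n·τ_n − τ_data·x̄)/τ₀ = (7.2832·0.631295 − 0.582751·3.3) / 0.048544 = 2.674769/0.048544 ≈ 55.1.

μ₀ = 55.1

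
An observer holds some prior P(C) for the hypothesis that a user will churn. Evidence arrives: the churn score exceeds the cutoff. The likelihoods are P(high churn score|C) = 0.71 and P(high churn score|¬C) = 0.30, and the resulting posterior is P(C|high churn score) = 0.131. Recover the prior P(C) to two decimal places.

In odds form, posterior odds = prior odds × likelihood ratio, so prior odds = posterior odds ÷ LR.
Posterior odds = 0.131/(1−0.131) = 0.1507. LR = 0.71/0.30 = 2.3667.
Prior odds = 0.1507/2.3667 = 0.0637, so P(C) = 0.0637/(1+0.0637) ≈ 0.06.

P(C) = 0.06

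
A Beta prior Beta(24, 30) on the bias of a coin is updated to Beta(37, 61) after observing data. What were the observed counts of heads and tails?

13 heads and 31 tails

Under Beta–binomial conjugacy the posterior parameters are (α+s, β+f).
So s = 37 − 24 = 13 and f = 61 − 30 = 31.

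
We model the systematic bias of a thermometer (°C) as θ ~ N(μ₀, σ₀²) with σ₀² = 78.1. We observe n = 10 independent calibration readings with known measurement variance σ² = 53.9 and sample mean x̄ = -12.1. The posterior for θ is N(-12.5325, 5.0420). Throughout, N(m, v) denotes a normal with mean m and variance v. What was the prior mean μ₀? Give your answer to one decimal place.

With known observation variance, the Normal–Normal posterior has precision τ_n = τ₀ + n/σ² and mean μ_n = (τ₀μ₀ + (n/σ²)x̄)/τ_n.
Here τ₀ = 1/78.1 = 0.012804 and τ_data = 10/53.9 = 0.185529, so τ_n = 0.198333.
Rearranging for μ₀: μ₀ = (μ_n·τ_n − τ_data·x̄)/τ₀ = (-12.5325·0.198333 − 0.185529·-12.1) / 0.012804 = -0.240707/0.012804 ≈ -18.8.

μ₀ = -18.8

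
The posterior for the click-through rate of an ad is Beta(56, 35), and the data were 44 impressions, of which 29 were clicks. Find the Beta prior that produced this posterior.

Beta(27, 20)

A Beta(a, b) prior with s successes and f failures in binomial data gives a Beta(a+s, b+f) posterior.
So a = 56 − 29 = 27 and b = 35 − 15 = 20.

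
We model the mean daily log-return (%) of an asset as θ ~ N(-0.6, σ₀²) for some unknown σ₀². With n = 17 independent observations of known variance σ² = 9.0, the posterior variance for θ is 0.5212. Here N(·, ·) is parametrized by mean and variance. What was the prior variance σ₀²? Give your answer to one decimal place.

σ₀² = 33.6

Posterior precision equals prior precision plus data precision: 1/σ_n² = 1/σ₀² + n/σ².
So 1/σ₀² = 1/0.5212 − 17/9.0 = 1.918649 − 1.888889 = 0.029760.
Hence σ₀² = 1/0.029760 ≈ 33.6.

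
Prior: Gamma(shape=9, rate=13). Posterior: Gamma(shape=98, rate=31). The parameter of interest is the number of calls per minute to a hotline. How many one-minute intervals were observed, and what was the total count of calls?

A Gamma(α, β) prior (rate parametrization) on a Poisson rate with n observations summing to S gives posterior Gamma(α+S, β+n).
Matching: Σxᵢ = 98 − 9 = 89 and n = 31 − 13 = 18.

n = 18 one-minute intervals with total 89 calls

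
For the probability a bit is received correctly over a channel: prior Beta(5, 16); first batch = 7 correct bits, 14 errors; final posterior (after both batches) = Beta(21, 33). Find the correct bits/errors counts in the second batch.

9 correct bits and 3 errors

Sequential conjugate updates are equivalent to a single update on the pooled data, so total successes = posterior α − prior α and total failures = posterior β − prior β.
Total across both batches: 21−5=16 correct bits, 33−16=17 errors.
Subtract the first batch: 16−7=9 correct bits and 17−14=3 errors.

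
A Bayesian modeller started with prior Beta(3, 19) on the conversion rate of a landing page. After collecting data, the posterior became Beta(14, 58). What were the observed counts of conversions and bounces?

11 conversions and 39 bounces

A Beta(a, b) prior with s successes and f failures in binomial data gives a Beta(a+s, b+f) posterior.
Match parameters: s=14−3=11, f=58−19=39.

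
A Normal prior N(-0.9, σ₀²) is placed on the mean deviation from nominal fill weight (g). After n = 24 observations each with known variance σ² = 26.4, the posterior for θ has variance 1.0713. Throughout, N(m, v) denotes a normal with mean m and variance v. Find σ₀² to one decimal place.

σ₀² = 41.1

For the Normal–Normal model with known σ², precisions add: τ_n = τ₀ + n/σ².
So 1/σ₀² = 1/1.0713 − 24/26.4 = 0.933445 − 0.909091 = 0.024354.
Hence σ₀² = 1/0.024354 ≈ 41.1.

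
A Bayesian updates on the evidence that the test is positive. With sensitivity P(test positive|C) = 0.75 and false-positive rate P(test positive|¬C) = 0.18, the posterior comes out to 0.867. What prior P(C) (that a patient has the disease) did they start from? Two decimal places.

P(C) = 0.61

Bayes' rule in odds form gives O(C|E) = O(C)·[P(E|C)/P(E|¬C)], hence O(C) = O(C|E)/LR.
Posterior odds = 0.867/(1−0.867) = 6.5188. LR = 0.75/0.18 = 4.1667.
Prior odds = 6.5188/4.1667 = 1.5645, so P(C) = 1.5645/(1+1.5645) ≈ 0.61.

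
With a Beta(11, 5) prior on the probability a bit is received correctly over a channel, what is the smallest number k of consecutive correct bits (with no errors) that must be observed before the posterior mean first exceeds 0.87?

After k correct bits and 0 errors the posterior is Beta(11+k, 5), with mean (11+k)/(11+5+k).
Set (11+k)/(16+k) > 0.87 and solve: k > (0.87·16 − 11)/(1 − 0.87) = 22.462.
The smallest integer exceeding 22.462 is 23, and checking k=23: (34)/(39) = 0.8718 > 0.87.

k = 23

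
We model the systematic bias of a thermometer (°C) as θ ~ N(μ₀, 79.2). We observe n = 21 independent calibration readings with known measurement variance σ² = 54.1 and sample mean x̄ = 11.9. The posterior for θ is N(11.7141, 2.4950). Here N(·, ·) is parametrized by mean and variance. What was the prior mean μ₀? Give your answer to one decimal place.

μ₀ = 6.0

The posterior mean is a precision-weighted average: μ_n = (τ₀μ₀ + τ_data·x̄)/(τ₀+τ_data), with τ₀=1/σ₀² and τ_data=n/σ².
Here τ₀ = 1/79.2 = 0.012626 and τ_data = 21/54.1 = 0.388170, so τ_n = 0.400796.
Rearranging for μ₀: μ₀ = (μ_n·τ_n − τ_data·x̄)/τ₀ = (11.7141·0.400796 − 0.388170·11.9) / 0.012626 = 0.075741/0.012626 ≈ 6.0.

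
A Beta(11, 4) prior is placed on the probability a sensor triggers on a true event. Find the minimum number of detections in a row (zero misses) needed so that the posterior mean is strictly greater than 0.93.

k = 43

After k detections and 0 misses the posterior is Beta(11+k, 4), with mean (11+k)/(11+4+k).
Set (11+k)/(15+k) > 0.93 and solve: k > (0.93·15 − 11)/(1 − 0.93) = 42.143.
The smallest integer exceeding 42.143 is 43, and checking k=43: (54)/(58) = 0.9310 > 0.93.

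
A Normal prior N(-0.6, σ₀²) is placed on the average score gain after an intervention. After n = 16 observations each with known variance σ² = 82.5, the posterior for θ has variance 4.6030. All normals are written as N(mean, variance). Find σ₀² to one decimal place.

For the Normal–Normal model with known σ², precisions add: τ_n = τ₀ + n/σ².
So 1/σ₀² = 1/4.6030 − 16/82.5 = 0.217250 − 0.193939 = 0.023311.
Hence σ₀² = 1/0.023311 ≈ 42.9.

σ₀² = 42.9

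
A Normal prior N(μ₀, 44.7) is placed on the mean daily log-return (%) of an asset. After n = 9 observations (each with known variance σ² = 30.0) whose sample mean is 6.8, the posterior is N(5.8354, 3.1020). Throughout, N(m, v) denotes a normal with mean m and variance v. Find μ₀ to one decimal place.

The posterior mean is a precision-weighted average: μ_n = (τ₀μ₀ + τ_data·x̄)/(τ₀+τ_data), with τ₀=1/σ₀² and τ_data=n/σ².
Here τ₀ = 1/44.7 = 0.022371 and τ_data = 9/30.0 = 0.300000, so τ_n = 0.322371.
Rearranging for μ₀: μ₀ = (μ_n·τ_n − τ_data·x̄)/τ₀ = (5.8354·0.322371 − 0.300000·6.8) / 0.022371 = -0.158836/0.022371 ≈ -7.1.

μ₀ = -7.1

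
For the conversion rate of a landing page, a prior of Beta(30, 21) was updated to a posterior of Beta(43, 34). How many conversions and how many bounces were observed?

13 conversions and 13 bounces

Under Beta–binomial conjugacy the posterior parameters are (a+s, b+f).
Match parameters: s=43−30=13, f=34−21=13.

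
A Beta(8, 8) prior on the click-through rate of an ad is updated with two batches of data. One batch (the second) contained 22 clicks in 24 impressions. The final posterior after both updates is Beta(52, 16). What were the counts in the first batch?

22 clicks and 6 non-clicks

Because Beta–binomial updating is additive in the counts, the combined data contributed (α_post−α_prior, β_post−β_prior) successes and failures.
Total across both batches: 52−8=44 clicks, 16−8=8 non-clicks.
Subtract the second batch: 44−22=22 clicks and 8−2=6 non-clicks.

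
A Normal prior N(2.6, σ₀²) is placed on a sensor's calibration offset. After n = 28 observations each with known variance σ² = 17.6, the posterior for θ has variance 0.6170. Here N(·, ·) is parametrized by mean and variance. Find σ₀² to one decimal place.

For the Normal–Normal model with known σ², precisions add: τ_n = τ₀ + n/σ².
So 1/σ₀² = 1/0.6170 − 28/17.6 = 1.620746 − 1.590909 = 0.029837.
Hence σ₀² = 1/0.029837 ≈ 33.5.

σ₀² = 33.5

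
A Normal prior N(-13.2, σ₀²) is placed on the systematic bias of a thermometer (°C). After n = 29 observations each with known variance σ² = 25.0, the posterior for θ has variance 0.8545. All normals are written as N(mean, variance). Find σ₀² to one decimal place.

σ₀² = 97.3

Posterior precision equals prior precision plus data precision: 1/σ_n² = 1/σ₀² + n/σ².
So 1/σ₀² = 1/0.8545 − 29/25.0 = 1.170275 − 1.160000 = 0.010275.
Hence σ₀² = 1/0.010275 ≈ 97.3.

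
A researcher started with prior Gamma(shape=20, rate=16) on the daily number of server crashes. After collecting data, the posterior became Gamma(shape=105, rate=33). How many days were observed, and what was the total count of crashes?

n = 17 days with total 85 crashes

Gamma–Poisson conjugacy: posterior shape = α + Σxᵢ, posterior rate = β + n.
Matching: Σxᵢ = 105 − 20 = 85 and n = 33 − 16 = 17.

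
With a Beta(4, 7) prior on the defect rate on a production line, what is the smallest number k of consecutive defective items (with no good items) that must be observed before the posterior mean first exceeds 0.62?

k = 8

After k defective items and 0 good items the posterior is Beta(4+k, 7), with mean (4+k)/(4+7+k).
Set (4+k)/(11+k) > 0.62 and solve: k > (0.62·11 − 4)/(1 − 0.62) = 7.421.
The smallest integer exceeding 7.421 is 8, and checking k=8: (12)/(19) = 0.6316 > 0.62.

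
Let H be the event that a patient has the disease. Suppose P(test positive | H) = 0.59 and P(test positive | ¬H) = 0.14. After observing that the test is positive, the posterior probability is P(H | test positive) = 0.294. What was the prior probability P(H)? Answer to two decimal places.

Bayes' rule in odds form gives O(H|E) = O(H)·[P(E|H)/P(E|¬H)], hence O(H) = O(H|E)/LR.
Posterior odds = 0.294/(1−0.294) = 0.4164. LR = 0.59/0.14 = 4.2143.
Prior odds = 0.4164/4.2143 = 0.0988, so P(H) = 0.0988/(1+0.0988) ≈ 0.09.

P(H) = 0.09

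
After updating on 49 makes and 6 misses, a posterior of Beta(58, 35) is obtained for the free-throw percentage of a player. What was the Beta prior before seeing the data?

Beta(9, 29)

Under Beta–binomial conjugacy the posterior parameters are (a+s, b+f).
Subtract the data counts: 58−49=9, 35−6=29.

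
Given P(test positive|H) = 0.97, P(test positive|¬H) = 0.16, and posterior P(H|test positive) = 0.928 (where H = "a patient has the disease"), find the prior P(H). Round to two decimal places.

In odds form, posterior odds = prior odds × likelihood ratio, so prior odds = posterior odds ÷ LR.
Posterior odds = 0.928/(1−0.928) = 12.8889. LR = 0.97/0.16 = 6.0625.
Prior odds = 12.8889/6.0625 = 2.1260, so P(H) = 2.1260/(1+2.1260) ≈ 0.68.

P(H) = 0.68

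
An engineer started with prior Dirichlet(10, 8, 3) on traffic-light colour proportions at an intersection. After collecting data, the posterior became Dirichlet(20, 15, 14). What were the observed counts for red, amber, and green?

For a Dirichlet(α) prior with multinomial counts c, the posterior is Dirichlet(α + c) componentwise.
Counts are posterior − prior componentwise: 20−10=10, 15−8=7, 14−3=11.

counts (10, 7, 11)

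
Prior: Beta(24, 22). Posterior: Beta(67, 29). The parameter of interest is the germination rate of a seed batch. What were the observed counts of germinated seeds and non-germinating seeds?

43 germinated seeds and 7 non-germinating seeds

A Beta(a, b) prior with s successes and f failures in binomial data gives a Beta(a+s, b+f) posterior.
So s = 67 − 24 = 43 and f = 29 − 22 = 7.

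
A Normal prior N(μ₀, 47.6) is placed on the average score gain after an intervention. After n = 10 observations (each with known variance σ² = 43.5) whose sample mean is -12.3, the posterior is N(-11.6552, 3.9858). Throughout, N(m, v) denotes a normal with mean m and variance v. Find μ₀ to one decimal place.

With known observation variance, the Normal–Normal posterior has precision τ_n = τ₀ + n/σ² and mean μ_n = (τ₀μ₀ + (n/σ²)x̄)/τ_n.
Here τ₀ = 1/47.6 = 0.021008 and τ_data = 10/43.5 = 0.229885, so τ_n = 0.250893.
Rearranging for μ₀: μ₀ = (μ_n·τ_n − τ_data·x̄)/τ₀ = (-11.6552·0.250893 − 0.229885·-12.3) / 0.021008 = -0.096623/0.021008 ≈ -4.6.

μ₀ = -4.6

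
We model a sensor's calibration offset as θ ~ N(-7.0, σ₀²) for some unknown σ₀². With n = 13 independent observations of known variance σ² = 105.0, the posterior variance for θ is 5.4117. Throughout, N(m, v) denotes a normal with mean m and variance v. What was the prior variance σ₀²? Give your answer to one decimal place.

For the Normal–Normal model with known σ², precisions add: τ_n = τ₀ + n/σ².
So 1/σ₀² = 1/5.4117 − 13/105.0 = 0.184785 − 0.123810 = 0.060975.
Hence σ₀² = 1/0.060975 ≈ 16.4.

σ₀² = 16.4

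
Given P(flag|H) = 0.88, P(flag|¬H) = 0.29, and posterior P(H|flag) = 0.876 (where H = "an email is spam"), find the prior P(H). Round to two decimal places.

P(H) = 0.70

In odds form, posterior odds = prior odds × likelihood ratio, so prior odds = posterior odds ÷ LR.
Posterior odds = 0.876/(1−0.876) = 7.0645. LR = 0.88/0.29 = 3.0345.
Prior odds = 7.0645/3.0345 = 2.3281, so P(H) = 2.3281/(1+2.3281) ≈ 0.70.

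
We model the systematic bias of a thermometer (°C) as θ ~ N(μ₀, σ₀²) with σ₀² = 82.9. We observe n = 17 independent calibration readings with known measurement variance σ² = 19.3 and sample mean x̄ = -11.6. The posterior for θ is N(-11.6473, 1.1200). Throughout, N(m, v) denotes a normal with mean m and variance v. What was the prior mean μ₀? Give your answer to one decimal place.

The posterior mean is a precision-weighted average: μ_n = (τ₀μ₀ + τ_data·x̄)/(τ₀+τ_data), with τ₀=1/σ₀² and τ_data=n/σ².
Here τ₀ = 1/82.9 = 0.012063 and τ_data = 17/19.3 = 0.880829, so τ_n = 0.892892.
Rearranging for μ₀: μ₀ = (μ_n·τ_n − τ_data·x̄)/τ₀ = (-11.6473·0.892892 − 0.880829·-11.6) / 0.012063 = -0.182165/0.012063 ≈ -15.1.

μ₀ = -15.1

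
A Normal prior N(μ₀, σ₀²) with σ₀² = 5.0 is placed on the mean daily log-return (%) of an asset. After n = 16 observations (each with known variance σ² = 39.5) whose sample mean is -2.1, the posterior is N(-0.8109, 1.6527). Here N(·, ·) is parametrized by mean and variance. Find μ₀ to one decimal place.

The posterior mean is a precision-weighted average: μ_n = (τ₀μ₀ + τ_data·x̄)/(τ₀+τ_data), with τ₀=1/σ₀² and τ_data=n/σ².
Here τ₀ = 1/5.0 = 0.200000 and τ_data = 16/39.5 = 0.405063, so τ_n = 0.605063.
Rearranging for μ₀: μ₀ = (μ_n·τ_n − τ_data·x̄)/τ₀ = (-0.8109·0.605063 − 0.405063·-2.1) / 0.200000 = 0.359987/0.200000 ≈ 1.8.

μ₀ = 1.8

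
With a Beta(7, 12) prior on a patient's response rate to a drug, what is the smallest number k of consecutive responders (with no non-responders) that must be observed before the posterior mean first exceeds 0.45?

After k responders and 0 non-responders the posterior is Beta(7+k, 12), with mean (7+k)/(7+12+k).
Set (7+k)/(19+k) > 0.45 and solve: k > (0.45·19 − 7)/(1 − 0.45) = 2.818.
The smallest integer exceeding 2.818 is 3, and checking k=3: (10)/(22) = 0.4545 > 0.45.

k = 3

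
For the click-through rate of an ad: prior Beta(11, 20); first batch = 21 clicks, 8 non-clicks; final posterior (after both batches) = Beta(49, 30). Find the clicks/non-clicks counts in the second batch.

Sequential conjugate updates are equivalent to a single update on the pooled data, so total successes = posterior α − prior α and total failures = posterior β − prior β.
Total across both batches: 49−11=38 clicks, 30−20=10 non-clicks.
Subtract the first batch: 38−21=17 clicks and 10−8=2 non-clicks.

17 clicks and 2 non-clicks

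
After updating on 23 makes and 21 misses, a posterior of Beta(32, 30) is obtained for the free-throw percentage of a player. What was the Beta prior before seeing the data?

Under Beta–binomial conjugacy the posterior parameters are (α+s, β+f).
So α = 32 − 23 = 9 and β = 30 − 21 = 9.

Beta(9, 9)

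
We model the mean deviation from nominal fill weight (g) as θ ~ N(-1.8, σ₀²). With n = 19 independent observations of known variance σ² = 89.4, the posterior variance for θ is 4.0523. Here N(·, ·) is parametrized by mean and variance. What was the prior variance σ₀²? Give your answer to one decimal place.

For the Normal–Normal model with known σ², precisions add: τ_n = τ₀ + n/σ².
So 1/σ₀² = 1/4.0523 − 19/89.4 = 0.246773 − 0.212528 = 0.034245.
Hence σ₀² = 1/0.034245 ≈ 29.2.

σ₀² = 29.2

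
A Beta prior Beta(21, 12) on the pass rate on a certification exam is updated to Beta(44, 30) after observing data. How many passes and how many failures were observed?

23 passes and 18 failures

A Beta(α, β) prior with s successes and f failures in binomial data gives a Beta(α+s, β+f) posterior.
Match parameters: s=44−21=23, f=30−12=18.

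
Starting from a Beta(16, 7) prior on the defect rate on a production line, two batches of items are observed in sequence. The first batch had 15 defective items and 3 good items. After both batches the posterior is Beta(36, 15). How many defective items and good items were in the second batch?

Sequential conjugate updates are equivalent to a single update on the pooled data, so total successes = posterior α − prior α and total failures = posterior β − prior β.
Total across both batches: 36−16=20 defective items, 15−7=8 good items.
Subtract the first batch: 20−15=5 defective items and 8−3=5 good items.

5 defective items and 5 good items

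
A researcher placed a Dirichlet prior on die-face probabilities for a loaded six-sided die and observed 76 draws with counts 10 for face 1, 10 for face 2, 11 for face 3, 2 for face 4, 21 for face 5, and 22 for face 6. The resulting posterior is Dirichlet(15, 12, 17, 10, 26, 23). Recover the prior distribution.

For a Dirichlet(α) prior with multinomial counts c, the posterior is Dirichlet(α + c) componentwise.
Subtract each count from the matching posterior parameter: 15−10=5, 12−10=2, 17−11=6, 10−2=8, 26−21=5, 23−22=1.

Dirichlet(5, 2, 6, 8, 5, 1)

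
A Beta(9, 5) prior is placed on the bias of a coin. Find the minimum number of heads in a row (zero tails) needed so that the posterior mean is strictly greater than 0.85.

After k heads and 0 tails the posterior is Beta(9+k, 5), with mean (9+k)/(9+5+k).
Set (9+k)/(14+k) > 0.85 and solve: k > (0.85·14 − 9)/(1 − 0.85) = 19.333.
The smallest integer exceeding 19.333 is 20, and checking k=20: (29)/(34) = 0.8529 > 0.85.

k = 20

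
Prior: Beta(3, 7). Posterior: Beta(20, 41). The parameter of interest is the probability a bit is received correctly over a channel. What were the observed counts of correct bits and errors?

Beta is conjugate to the binomial likelihood: posterior = Beta(α+s, β+f).
Match parameters: s=20−3=17, f=41−7=34.

17 correct bits and 34 errors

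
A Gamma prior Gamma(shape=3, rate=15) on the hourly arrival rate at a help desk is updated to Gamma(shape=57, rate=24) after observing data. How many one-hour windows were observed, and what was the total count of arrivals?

Gamma–Poisson conjugacy: posterior shape = α + Σxᵢ, posterior rate = β + n.
Matching: Σxᵢ = 57 − 3 = 54 and n = 24 − 15 = 9.

n = 9 one-hour windows with total 54 arrivals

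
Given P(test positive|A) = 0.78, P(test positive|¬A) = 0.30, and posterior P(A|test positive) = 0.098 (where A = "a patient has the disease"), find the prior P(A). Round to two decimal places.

P(A) = 0.04

In odds form, posterior odds = prior odds × likelihood ratio, so prior odds = posterior odds ÷ LR.
Posterior odds = 0.098/(1−0.098) = 0.1086. LR = 0.78/0.30 = 2.6000.
Prior odds = 0.1086/2.6000 = 0.0418, so P(A) = 0.0418/(1+0.0418) ≈ 0.04.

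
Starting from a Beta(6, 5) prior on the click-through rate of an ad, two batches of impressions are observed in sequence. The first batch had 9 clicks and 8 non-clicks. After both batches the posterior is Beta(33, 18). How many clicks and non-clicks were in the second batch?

18 clicks and 5 non-clicks

Because Beta–binomial updating is additive in the counts, the combined data contributed (α_post−α_prior, β_post−β_prior) successes and failures.
Total across both batches: 33−6=27 clicks, 18−5=13 non-clicks.
Subtract the first batch: 27−9=18 clicks and 13−8=5 non-clicks.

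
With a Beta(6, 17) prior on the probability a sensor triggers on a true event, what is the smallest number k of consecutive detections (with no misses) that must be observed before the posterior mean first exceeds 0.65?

k = 26

After k detections and 0 misses the posterior is Beta(6+k, 17), with mean (6+k)/(6+17+k).
Set (6+k)/(23+k) > 0.65 and solve: k > (0.65·23 − 6)/(1 − 0.65) = 25.571.
The smallest integer exceeding 25.571 is 26.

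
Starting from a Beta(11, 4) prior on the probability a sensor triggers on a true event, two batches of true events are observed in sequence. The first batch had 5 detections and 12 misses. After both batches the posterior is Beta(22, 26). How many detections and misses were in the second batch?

6 detections and 10 misses

Sequential conjugate updates are equivalent to a single update on the pooled data, so total successes = posterior α − prior α and total failures = posterior β − prior β.
Total across both batches: 22−11=11 detections, 26−4=22 misses.
Subtract the first batch: 11−5=6 detections and 22−12=10 misses.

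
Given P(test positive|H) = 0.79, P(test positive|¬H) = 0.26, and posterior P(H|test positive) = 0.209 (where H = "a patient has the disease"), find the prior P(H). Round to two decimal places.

Bayes' rule in odds form gives O(H|E) = O(H)·[P(E|H)/P(E|¬H)], hence O(H) = O(H|E)/LR.
Posterior odds = 0.209/(1−0.209) = 0.2642. LR = 0.79/0.26 = 3.0385.
Prior odds = 0.2642/3.0385 = 0.0870, so P(H) = 0.0870/(1+0.0870) ≈ 0.08.

P(H) = 0.08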